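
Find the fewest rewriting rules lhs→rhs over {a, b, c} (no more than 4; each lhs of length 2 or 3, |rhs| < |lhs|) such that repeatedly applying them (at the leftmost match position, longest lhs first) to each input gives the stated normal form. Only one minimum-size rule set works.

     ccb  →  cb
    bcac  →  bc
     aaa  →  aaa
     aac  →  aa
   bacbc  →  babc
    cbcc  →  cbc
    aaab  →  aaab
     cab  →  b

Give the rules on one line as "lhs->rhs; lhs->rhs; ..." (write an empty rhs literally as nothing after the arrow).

  | ccb => cb
  | bcac => bc
  | aaa
  | aac => aa

ac->a; ca->; cc->c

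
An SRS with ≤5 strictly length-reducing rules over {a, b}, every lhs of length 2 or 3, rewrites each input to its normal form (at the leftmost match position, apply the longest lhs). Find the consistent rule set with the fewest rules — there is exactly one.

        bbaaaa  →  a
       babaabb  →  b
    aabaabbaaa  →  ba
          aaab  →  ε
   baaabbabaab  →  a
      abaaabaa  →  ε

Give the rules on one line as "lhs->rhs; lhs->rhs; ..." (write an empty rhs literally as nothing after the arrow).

  | bbaaaa => aaaaa => aaa => a
  | babaabb => baabb => bbb => b
  | aabaabbaaa => baabbaaa => bbbaaa => baaa => ba
  | aaab => ab => ε

aa->; ab->; bb->a; bbb->b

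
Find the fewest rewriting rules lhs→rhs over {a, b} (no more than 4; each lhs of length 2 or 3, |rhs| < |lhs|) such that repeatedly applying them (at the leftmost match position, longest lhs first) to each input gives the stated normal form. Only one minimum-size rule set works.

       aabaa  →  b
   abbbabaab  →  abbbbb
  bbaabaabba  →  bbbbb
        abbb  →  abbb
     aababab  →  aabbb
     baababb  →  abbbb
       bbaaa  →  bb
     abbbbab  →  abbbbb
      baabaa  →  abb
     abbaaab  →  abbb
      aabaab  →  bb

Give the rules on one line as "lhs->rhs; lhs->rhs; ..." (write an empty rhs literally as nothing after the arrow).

  | aabaa => aaab => b
  | abbbabaab => abbbbaab => abbbabb => abbbbb
  | bbaabaabba => babbaabba => bbbaabba => bbabbba => bbbbba => bbbbb
  | abbb

aaa->; ba->b; baa->ab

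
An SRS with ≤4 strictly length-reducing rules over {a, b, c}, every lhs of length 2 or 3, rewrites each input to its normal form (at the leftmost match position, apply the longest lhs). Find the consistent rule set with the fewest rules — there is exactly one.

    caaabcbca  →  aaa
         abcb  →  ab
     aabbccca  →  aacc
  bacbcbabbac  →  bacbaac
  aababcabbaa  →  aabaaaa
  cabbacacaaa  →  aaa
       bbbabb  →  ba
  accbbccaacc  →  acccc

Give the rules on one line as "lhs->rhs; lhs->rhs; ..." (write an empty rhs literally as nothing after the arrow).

bb->; bc->; ca->

  | caaabcbca => aabcbca => aabca => aaa
  | abcb => ab
  | aabbccca => aaccca => aacc
  | bacbcbabbac => bacbabbac => bacbaac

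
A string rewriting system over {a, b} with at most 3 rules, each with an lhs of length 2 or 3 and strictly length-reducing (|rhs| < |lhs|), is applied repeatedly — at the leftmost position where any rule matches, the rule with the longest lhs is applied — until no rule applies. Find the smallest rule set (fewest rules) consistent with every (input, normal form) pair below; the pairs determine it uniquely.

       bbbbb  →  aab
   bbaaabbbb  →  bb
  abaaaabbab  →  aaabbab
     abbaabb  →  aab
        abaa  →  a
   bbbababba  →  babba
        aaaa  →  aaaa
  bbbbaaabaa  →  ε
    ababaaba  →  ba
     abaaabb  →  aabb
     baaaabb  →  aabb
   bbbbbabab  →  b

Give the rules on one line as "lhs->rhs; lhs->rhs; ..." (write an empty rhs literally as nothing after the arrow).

  | bbbbb => abbb => aab
  | bbaaabbbb => babbbb => baabb => bb
  | abaaaabbab => aaabbab
  | abbaabb => abbb => aab

aba->; baa->; bbb->ab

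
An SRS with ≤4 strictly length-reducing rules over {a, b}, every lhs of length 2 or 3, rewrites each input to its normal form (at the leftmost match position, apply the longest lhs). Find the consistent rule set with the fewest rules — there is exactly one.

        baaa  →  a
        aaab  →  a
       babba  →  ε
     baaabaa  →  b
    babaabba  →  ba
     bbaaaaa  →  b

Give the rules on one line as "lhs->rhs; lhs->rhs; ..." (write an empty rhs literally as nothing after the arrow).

  | baaa => bbb => a
  | aaab => bbb => a
  | babba => bbba => aa => ε
  | baaabaa => bbbbaa => abaa => baa => b

aa->; aaa->bb; ab->b; bbb->a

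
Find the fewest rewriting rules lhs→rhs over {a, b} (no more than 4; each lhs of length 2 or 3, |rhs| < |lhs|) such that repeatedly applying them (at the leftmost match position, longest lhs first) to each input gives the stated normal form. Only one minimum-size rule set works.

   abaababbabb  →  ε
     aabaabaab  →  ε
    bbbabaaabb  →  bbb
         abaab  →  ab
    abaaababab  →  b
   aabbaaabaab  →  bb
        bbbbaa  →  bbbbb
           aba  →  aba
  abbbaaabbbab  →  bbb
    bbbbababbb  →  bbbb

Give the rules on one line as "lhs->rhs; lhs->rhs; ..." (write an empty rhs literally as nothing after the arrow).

  | abaababbabb => ababbabb => aaababb => bababb => aaabb => babb => aab => ε
  | aabaabaab => aabaab => aab => ε
  | bbbabaaabb => bbaaaaabb => bbbaaabb => bbbbabb => bbbaab => bbb
  | abaab => ab

aa->b; aab->; abb->b; bab->aa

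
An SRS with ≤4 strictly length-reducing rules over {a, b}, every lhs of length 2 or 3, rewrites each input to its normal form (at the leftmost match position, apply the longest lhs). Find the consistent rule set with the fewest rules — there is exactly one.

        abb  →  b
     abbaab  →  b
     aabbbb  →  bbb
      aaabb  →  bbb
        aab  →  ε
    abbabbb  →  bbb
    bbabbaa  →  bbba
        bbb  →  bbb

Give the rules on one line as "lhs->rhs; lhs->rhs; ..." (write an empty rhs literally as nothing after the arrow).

  | abb => b
  | abbaab => baab => bab => b
  | aabbbb => abbbb => bbb
  | aaabb => bbb

aa->a; aaa->b; ab->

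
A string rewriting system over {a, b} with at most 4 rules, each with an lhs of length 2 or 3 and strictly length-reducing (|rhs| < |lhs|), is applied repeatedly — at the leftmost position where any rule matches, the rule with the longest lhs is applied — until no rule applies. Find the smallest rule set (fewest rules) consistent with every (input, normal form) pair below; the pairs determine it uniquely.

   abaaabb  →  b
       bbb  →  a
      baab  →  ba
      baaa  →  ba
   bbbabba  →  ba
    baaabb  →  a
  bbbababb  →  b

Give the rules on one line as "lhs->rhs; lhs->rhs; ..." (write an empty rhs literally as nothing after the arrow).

  | abaaabb => aaaabb => aaabb => aabb => abb => b
  | bbb => ab => a
  | baab => bab => ba
  | baaa => baa => ba

aa->a; ab->a; abb->b; bb->a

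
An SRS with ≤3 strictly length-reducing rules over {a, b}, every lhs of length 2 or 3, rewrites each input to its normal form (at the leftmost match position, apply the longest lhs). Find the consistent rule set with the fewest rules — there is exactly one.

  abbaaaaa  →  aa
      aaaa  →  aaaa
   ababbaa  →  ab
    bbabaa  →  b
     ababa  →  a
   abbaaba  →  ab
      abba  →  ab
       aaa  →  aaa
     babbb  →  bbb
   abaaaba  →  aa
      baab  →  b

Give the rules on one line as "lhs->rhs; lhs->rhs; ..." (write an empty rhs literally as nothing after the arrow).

  | abbaaaaa => abaaa => aa
  | aaaa
  | ababbaa => abbaa => ab
  | bbabaa => bbaa => b

ba->; baa->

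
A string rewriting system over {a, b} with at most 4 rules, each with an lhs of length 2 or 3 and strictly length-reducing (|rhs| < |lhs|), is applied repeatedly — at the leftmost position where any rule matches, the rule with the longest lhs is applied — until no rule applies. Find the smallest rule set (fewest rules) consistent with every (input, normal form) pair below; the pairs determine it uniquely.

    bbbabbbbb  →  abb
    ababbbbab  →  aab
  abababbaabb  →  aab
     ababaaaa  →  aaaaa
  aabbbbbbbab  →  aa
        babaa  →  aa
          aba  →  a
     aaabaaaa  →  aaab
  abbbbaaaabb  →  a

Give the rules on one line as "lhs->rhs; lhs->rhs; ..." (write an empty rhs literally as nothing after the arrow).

ba->; baa->b; bab->; bbb->

  | bbbabbbbb => abbbbb => abb
  | ababbbbab => abbbab => aab
  | abababbaabb => aabbaabb => aabbbb => aab
  | ababaaaa => aaaaa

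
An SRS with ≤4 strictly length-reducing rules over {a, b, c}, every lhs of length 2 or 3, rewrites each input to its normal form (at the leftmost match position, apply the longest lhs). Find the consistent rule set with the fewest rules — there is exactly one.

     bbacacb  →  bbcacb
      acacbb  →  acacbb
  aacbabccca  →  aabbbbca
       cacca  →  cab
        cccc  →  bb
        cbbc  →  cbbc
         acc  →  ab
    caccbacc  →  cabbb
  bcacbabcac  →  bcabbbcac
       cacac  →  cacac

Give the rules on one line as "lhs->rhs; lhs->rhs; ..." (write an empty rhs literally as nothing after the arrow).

  | bbacacb => bbcacb
  | acacbb
  | aacbabccca => aabbbccca => aabbbbca
  | cacca => caba => cab

ba->b; cba->bb; cc->b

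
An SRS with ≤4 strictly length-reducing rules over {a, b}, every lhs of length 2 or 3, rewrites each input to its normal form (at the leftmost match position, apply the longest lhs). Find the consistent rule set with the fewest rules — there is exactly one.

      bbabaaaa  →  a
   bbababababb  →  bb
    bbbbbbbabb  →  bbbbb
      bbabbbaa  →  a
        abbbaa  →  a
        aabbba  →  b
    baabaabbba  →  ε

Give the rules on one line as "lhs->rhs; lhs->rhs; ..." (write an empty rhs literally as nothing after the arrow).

  | bbabaaaa => abbaaaa => abaaaa => aaaaa => aaa => a
  | bbababababb => abbabababb => ababababb => aabababb => bababb => babb => bb
  | bbbbbbbabb => bbbbbabbb => bbbabbbb => babbbbb => bbbbb
  | bbabbbaa => abbbbaa => abbbaa => abbaa => abaa => aaa => a

aa->; ab->a; ba->; bba->ab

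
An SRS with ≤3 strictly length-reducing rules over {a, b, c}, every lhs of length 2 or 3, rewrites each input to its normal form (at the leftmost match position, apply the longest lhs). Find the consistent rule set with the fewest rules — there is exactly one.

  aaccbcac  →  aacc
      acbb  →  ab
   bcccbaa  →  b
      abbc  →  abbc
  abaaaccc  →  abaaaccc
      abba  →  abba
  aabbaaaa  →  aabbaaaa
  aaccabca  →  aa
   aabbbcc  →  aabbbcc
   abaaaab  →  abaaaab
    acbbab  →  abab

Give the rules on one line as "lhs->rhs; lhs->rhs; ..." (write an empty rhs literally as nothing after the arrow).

ca->; cb->

  | aaccbcac => aaccac => aacc
  | acbb => ab
  | bcccbaa => bccaa => bca => b
  | abbc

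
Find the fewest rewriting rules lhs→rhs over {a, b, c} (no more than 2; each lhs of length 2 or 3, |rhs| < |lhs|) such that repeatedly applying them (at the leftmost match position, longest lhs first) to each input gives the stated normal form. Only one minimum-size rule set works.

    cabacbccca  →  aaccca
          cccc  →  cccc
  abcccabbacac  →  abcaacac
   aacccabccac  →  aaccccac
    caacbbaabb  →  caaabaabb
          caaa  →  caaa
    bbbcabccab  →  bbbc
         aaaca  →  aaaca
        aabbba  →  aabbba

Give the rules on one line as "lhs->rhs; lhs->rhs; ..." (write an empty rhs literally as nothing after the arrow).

  | cabacbccca => acbccca => aaccca
  | cccc
  | abcccabbacac => abccbacac => abcaacac
  | aacccabccac => aaccccac

cab->; cb->a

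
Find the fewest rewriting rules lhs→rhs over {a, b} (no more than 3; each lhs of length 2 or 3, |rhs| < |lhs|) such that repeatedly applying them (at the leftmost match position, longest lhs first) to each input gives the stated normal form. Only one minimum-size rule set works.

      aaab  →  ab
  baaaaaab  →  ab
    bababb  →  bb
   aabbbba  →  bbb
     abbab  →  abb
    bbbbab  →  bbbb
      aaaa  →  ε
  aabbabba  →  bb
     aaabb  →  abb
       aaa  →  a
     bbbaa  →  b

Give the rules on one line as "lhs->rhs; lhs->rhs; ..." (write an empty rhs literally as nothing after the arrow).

  | aaab => ab
  | baaaaaab => aaaaab => aaab => ab
  | bababb => babb => bb
  | aabbbba => bbbba => bbb

aa->; ba->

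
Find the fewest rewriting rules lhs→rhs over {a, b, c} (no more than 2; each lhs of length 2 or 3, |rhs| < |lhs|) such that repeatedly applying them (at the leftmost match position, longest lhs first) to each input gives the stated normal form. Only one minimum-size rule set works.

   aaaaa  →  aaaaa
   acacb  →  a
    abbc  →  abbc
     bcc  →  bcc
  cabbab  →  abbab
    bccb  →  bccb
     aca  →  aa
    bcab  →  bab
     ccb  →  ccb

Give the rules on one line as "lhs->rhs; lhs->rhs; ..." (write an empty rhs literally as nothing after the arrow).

acb->; ca->a

  | aaaaa
  | acacb => aacb => a
  | abbc
  | bcc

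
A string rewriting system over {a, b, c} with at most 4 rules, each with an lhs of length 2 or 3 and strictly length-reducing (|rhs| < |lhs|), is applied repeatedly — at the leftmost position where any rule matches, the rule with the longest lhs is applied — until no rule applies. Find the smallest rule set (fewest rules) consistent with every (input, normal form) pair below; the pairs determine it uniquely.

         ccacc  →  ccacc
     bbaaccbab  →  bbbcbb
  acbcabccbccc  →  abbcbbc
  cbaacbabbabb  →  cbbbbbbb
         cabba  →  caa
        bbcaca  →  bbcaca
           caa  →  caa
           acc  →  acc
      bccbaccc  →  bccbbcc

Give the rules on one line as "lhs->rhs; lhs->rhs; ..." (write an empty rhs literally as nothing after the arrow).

ba->b; bac->bb; cab->ca; cbc->ba

  | ccacc
  | bbaaccbab => bbaccbab => bbbcbab => bbbcbb
  | acbcabccbccc => abaabccbccc => ababccbccc => abbccbccc => abbcbacc => abbcbbc
  | cbaacbabbabb => cbacbabbabb => cbbbabbabb => cbbbbbabb => cbbbbbbb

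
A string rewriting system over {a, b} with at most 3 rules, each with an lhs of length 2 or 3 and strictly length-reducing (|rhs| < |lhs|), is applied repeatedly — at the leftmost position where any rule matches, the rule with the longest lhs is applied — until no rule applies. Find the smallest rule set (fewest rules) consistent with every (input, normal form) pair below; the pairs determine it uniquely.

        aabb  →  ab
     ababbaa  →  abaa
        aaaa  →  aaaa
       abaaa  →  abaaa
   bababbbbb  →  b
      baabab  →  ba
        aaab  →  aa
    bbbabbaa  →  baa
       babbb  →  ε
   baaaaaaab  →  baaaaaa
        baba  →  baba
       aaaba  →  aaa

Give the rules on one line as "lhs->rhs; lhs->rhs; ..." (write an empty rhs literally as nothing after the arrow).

aab->a; abb->; bb->

  | aabb => ab
  | ababbaa => abaa
  | aaaa
  | abaaa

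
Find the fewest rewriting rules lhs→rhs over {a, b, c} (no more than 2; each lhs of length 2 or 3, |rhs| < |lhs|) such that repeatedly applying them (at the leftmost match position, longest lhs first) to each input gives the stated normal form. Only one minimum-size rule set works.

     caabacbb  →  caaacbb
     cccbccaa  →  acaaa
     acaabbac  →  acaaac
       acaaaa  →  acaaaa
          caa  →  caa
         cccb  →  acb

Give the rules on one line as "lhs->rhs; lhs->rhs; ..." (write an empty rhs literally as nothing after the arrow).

  | caabacbb => caaacbb
  | cccbccaa => acbccaa => acbaaa => acaaa
  | acaabbac => acaabac => acaaac
  | acaaaa

ba->a; cc->a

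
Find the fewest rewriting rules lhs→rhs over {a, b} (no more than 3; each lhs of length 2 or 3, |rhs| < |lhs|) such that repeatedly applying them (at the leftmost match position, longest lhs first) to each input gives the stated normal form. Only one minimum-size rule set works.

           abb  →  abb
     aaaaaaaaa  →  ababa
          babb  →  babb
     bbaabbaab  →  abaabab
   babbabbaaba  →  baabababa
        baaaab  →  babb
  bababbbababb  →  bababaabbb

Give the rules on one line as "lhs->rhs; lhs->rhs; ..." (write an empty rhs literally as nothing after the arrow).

  | abb
  | aaaaaaaaa => bbaaaaaa => abaaaaa => abbbaa => ababa
  | babb
  | bbaabbaab => ababbaab => abaabab

aaa->bb; bba->ab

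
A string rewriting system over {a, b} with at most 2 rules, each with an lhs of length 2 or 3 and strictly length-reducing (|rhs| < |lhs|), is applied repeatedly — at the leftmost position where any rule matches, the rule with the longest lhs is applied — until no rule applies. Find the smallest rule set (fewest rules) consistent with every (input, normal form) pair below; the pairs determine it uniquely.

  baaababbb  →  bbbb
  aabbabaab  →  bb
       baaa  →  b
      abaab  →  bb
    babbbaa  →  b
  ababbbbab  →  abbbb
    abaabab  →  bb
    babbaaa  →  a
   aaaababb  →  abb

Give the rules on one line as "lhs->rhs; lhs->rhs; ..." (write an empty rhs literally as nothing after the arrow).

  | baaababbb => aababbb => bbabbb => bbbb
  | aabbabaab => bbbabaab => bbbaab => bbab => bb
  | baaa => aa => b
  | abaab => aab => bb

aa->b; ba->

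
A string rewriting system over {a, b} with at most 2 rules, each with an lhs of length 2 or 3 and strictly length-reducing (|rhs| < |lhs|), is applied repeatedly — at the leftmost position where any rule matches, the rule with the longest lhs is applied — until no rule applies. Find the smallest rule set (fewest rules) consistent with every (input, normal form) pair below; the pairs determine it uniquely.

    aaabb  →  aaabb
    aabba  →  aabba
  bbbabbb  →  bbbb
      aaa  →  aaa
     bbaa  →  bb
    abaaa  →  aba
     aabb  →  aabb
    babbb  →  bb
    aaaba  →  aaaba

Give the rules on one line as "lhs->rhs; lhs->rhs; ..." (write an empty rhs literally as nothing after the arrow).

baa->b; bab->

  | aaabb
  | aabba
  | bbbabbb => bbbb
  | aaa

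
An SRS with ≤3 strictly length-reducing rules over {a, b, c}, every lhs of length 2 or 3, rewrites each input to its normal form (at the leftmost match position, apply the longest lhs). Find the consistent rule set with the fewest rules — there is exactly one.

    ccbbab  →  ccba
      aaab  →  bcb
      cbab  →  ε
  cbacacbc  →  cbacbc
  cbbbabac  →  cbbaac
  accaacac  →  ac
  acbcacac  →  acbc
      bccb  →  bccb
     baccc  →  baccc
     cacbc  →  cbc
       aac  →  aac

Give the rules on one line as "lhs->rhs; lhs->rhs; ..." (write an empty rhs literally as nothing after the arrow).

  | ccbbab => ccba
  | aaab => bcb
  | cbab => ca => ε
  | cbacacbc => cbacbc

aaa->bc; bab->a; ca->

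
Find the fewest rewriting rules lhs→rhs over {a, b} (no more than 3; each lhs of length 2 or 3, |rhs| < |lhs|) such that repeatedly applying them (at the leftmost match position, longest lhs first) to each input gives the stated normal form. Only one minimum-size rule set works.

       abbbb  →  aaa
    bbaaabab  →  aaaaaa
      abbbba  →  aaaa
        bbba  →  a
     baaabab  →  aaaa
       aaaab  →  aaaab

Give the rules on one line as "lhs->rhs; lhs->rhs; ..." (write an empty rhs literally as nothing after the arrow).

  | abbbb => aabb => aaa
  | bbaaabab => aaaabab => aaaaaa
  | abbbba => aabba => aaaa
  | bbba => aba => a

ba->; bab->aa; bb->a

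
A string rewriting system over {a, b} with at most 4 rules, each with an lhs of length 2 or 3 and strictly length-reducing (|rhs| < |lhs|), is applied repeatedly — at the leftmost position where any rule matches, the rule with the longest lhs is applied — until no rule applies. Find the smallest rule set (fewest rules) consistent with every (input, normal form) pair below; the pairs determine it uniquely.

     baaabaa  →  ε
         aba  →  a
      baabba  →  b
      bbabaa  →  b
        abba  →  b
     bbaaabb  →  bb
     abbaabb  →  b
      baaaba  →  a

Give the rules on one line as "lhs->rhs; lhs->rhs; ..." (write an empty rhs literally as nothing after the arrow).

aa->; ab->; ba->b; bab->

  | baaabaa => baabaa => babaa => aa => ε
  | aba => a
  | baabba => babba => ba => b
  | bbabaa => baa => ba => b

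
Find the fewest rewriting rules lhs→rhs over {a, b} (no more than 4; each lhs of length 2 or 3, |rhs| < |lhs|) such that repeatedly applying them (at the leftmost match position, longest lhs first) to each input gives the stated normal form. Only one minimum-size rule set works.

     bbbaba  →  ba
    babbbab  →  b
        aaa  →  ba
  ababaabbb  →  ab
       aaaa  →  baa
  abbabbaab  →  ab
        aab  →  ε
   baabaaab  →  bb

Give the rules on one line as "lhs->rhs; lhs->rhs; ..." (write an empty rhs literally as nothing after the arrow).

  | bbbaba => baba => ba
  | babbbab => bbbab => bab => b
  | aaa => ba
  | ababaabbb => abaabbb => abbb => ab

aaa->ba; aab->; bab->b; bbb->b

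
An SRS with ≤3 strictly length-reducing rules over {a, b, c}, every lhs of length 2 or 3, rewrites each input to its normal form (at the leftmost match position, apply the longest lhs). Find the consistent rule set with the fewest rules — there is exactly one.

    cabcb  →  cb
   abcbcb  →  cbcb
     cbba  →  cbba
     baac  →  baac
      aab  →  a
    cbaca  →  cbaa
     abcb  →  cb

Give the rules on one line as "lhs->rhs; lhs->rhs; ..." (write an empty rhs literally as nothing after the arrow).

ab->; ca->a

  | cabcb => abcb => cb
  | abcbcb => cbcb
  | cbba
  | baac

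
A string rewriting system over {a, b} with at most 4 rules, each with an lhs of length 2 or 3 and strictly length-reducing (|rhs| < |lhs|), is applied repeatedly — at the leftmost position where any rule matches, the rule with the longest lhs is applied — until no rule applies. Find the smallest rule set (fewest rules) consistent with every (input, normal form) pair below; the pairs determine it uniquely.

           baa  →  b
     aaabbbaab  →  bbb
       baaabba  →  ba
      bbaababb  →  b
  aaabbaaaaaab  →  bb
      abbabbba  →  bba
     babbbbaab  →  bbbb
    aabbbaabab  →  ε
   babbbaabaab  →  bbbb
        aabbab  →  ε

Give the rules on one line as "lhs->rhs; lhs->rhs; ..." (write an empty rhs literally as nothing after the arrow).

  | baa => b
  | aaabbbaab => abbbaab => bbaab => bbb
  | baaabba => babba => abba => ba
  | bbaababb => bbbabb => bbabb => babb => abb => b

aa->; ab->; bab->ab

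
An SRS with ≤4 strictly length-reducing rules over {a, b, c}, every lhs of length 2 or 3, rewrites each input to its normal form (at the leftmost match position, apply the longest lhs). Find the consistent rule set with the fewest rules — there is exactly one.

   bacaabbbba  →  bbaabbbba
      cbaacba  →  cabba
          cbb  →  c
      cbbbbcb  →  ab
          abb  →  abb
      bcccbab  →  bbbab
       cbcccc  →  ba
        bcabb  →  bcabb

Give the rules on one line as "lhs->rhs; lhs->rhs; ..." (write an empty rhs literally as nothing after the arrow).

ac->b; cb->c; cc->a

  | bacaabbbba => bbaabbbba
  | cbaacba => caacba => cabba
  | cbb => cb => c
  | cbbbbcb => cbbbcb => cbbcb => cbcb => ccb => ab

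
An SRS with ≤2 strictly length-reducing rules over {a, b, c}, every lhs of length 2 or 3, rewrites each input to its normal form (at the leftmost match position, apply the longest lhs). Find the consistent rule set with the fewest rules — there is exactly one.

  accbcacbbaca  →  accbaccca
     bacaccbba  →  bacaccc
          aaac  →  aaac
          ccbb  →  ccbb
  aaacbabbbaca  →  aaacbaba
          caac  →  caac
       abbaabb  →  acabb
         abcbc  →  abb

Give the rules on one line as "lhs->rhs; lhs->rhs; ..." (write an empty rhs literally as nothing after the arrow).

  | accbcacbbaca => accbacbbaca => accbaccca
  | bacaccbba => bacaccc
  | aaac
  | ccbb

bba->c; bc->b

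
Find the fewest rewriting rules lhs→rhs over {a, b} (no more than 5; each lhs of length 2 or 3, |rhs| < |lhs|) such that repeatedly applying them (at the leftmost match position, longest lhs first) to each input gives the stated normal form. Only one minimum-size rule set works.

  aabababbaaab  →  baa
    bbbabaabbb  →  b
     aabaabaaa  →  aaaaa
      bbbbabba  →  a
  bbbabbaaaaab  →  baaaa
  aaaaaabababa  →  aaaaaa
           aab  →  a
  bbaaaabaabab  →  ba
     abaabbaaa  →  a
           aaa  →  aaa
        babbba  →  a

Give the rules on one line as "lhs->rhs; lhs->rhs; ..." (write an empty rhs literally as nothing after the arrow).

aab->a; ab->b; bb->a; bba->bb

  | aabababbaaab => aababbaaab => aabbaaab => abaaab => baaab => baa
  | bbbabaabbb => ababaabbb => babaabbb => bbaabbb => bbabbb => bbbbb => abbb => bbb => ab => b
  | aabaabaaa => aaabaaa => aaaaa
  | bbbbabba => abbabba => bbabba => bbbba => abba => bba => bb => a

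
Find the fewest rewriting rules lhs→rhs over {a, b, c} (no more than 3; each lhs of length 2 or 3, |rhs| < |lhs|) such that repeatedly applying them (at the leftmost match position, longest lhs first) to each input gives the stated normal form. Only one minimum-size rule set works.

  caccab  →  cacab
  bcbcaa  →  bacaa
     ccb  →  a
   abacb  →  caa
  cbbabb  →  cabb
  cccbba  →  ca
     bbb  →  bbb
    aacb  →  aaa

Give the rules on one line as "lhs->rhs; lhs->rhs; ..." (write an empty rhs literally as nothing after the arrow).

aba->ca; cb->a; cc->c

  | caccab => cacab
  | bcbcaa => bacaa
  | ccb => cb => a
  | abacb => cacb => caa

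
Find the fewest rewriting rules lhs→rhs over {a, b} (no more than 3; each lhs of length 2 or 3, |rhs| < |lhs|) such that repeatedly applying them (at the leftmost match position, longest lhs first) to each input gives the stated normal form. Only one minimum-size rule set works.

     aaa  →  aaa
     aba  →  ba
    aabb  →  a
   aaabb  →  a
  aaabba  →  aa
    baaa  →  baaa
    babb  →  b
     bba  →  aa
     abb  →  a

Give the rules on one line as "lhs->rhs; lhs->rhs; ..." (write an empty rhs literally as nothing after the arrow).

ab->b; bb->a

  | aaa
  | aba => ba
  | aabb => abb => bb => a
  | aaabb => aabb => abb => bb => a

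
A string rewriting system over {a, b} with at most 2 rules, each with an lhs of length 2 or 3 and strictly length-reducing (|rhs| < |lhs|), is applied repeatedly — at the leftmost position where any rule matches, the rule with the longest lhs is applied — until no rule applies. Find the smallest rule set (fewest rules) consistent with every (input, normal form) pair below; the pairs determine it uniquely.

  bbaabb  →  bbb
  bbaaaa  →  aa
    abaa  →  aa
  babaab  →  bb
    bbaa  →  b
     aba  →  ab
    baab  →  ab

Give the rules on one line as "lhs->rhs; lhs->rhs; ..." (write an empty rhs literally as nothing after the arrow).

  | bbaabb => babb => bbb
  | bbaaaa => baaa => aa
  | abaa => aa
  | babaab => bbaab => bab => bb

ba->b; baa->a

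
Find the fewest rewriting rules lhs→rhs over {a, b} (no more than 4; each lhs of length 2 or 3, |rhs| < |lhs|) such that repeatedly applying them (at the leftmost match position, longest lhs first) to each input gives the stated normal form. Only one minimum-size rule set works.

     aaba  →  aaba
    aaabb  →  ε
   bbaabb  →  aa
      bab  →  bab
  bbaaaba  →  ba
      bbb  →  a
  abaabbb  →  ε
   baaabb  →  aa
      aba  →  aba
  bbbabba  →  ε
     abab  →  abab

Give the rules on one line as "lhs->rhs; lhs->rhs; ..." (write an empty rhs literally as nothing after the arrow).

  | aaba
  | aaabb => bb => ε
  | bbaabb => aabb => aa
  | bab

aaa->; baa->a; bb->; bbb->a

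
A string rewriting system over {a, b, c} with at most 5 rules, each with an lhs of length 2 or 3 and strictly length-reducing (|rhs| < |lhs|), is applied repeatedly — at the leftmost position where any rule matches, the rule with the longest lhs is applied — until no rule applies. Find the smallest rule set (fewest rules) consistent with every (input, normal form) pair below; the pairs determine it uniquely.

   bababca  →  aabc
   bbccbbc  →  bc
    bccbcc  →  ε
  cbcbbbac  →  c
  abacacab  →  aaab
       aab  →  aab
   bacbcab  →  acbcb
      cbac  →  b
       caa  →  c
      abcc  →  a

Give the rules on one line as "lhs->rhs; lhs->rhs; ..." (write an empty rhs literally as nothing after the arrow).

ba->a; bb->; ca->c; cc->b

  | bababca => ababca => aabca => aabc
  | bbccbbc => ccbbc => bbbc => bc
  | bccbcc => bbbcc => bcc => bb => ε
  | cbcbbbac => cbcbac => cbcac => cbcc => cbb => c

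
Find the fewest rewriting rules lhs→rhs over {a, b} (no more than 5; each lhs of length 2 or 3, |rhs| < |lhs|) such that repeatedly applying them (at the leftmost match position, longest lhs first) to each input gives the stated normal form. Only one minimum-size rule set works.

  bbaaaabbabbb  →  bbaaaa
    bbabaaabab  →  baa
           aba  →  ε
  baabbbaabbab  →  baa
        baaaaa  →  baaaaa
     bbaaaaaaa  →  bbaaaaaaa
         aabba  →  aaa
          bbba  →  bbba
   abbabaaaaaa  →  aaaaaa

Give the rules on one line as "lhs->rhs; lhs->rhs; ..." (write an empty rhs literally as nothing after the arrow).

  | bbaaaabbabbb => bbaaaaabbb => bbaaaaab => bbaaaa
  | bbabaaabab => baaaabab => baaab => baa
  | aba => ε
  | baabbbaabbab => baabaabbab => baabbab => baaab => baa

ab->; aba->; abb->a; bab->a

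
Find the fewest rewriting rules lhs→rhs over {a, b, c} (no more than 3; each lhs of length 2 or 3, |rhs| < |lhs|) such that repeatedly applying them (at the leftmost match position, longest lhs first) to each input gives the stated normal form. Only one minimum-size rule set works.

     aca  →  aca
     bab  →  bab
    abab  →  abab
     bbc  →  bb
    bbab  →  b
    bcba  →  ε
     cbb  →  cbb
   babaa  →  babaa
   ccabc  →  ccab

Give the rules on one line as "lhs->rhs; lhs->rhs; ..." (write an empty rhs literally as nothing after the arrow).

bba->; bc->b

  | aca
  | bab
  | abab
  | bbc => bb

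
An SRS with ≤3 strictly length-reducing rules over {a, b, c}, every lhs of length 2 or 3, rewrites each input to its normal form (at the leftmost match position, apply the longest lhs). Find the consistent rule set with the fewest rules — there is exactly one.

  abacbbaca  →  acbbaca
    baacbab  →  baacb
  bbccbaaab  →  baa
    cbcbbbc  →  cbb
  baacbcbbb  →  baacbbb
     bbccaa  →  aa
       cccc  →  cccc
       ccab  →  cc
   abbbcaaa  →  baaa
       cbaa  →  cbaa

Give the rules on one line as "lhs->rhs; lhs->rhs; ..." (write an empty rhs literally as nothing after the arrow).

  | abacbbaca => acbbaca
  | baacbab => baacb
  | bbccbaaab => bcbaaab => baaab => baa
  | cbcbbbc => cbbbc => cbb

ab->; bc->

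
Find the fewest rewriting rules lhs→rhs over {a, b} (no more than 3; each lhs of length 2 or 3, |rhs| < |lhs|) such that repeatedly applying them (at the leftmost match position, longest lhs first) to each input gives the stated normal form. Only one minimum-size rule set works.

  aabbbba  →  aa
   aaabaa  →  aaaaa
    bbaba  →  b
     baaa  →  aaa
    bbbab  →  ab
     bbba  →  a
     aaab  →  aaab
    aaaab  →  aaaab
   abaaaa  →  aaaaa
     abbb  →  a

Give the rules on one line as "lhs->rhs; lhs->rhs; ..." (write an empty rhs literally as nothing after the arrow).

ba->; baa->aa; bbb->

  | aabbbba => aaba => aa
  | aaabaa => aaaaa
  | bbaba => bba => b
  | baaa => aaa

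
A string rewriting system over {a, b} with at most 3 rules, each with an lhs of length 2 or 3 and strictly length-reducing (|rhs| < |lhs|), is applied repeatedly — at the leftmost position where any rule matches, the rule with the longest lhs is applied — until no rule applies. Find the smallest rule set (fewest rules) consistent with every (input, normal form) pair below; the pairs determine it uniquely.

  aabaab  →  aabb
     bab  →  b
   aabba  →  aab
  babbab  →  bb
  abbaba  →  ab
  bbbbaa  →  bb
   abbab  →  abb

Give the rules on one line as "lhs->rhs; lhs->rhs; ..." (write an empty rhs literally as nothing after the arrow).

aba->ab; ba->

  | aabaab => aabab => aabb
  | bab => b
  | aabba => aab
  | babbab => bbab => bb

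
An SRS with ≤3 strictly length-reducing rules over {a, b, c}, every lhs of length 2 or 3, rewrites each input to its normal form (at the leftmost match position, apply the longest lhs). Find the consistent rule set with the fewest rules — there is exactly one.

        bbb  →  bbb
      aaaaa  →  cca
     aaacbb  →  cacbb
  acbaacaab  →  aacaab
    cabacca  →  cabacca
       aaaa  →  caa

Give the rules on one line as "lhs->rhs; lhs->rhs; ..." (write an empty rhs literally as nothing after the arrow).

aaa->ca; cba->

  | bbb
  | aaaaa => caaa => cca
  | aaacbb => cacbb
  | acbaacaab => aacaab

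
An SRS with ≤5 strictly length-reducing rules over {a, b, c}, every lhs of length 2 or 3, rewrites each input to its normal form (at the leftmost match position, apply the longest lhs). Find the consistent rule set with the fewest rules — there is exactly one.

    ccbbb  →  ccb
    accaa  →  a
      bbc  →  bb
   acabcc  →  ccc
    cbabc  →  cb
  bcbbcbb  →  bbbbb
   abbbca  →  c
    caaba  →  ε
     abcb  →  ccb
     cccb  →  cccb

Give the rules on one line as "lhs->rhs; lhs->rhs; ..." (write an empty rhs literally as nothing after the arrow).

ab->c; bc->b; ca->; cbb->c

  | ccbbb => ccb
  | accaa => aca => a
  | bbc => bb
  | acabcc => abcc => ccc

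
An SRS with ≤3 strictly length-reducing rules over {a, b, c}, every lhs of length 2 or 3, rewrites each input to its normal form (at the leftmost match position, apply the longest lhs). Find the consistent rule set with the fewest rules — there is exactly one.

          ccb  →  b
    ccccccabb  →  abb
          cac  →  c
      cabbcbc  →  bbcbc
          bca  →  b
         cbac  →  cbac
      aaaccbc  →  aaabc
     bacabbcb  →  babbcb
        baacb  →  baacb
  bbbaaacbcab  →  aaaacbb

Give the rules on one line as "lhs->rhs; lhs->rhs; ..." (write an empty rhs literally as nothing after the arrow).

  | ccb => b
  | ccccccabb => ccccabb => ccabb => abb
  | cac => c
  | cabbcbc => bbcbc

bbb->a; ca->; cc->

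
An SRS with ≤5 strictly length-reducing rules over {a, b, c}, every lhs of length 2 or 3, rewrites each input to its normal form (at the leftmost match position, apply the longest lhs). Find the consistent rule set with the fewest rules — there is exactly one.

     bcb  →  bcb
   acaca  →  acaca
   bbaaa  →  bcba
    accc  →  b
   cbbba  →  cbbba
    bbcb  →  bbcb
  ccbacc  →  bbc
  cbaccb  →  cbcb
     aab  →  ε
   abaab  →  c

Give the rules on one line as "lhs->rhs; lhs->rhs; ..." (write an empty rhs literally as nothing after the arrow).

aab->; ab->c; baa->cb; cc->b

  | bcb
  | acaca
  | bbaaa => bcba
  | accc => abc => cc => b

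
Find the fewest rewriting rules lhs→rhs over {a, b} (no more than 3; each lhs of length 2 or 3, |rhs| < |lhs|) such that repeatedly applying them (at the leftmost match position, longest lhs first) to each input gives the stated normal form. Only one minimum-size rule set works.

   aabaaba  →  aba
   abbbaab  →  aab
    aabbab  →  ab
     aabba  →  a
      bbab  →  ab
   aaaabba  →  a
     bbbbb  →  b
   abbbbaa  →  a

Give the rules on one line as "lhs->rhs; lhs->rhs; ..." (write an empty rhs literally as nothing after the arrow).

  | aabaaba => aaaba => aba
  | abbbaab => abaab => aab
  | aabbab => aaab => ab
  | aabba => aaa => a

aaa->a; baa->a; bb->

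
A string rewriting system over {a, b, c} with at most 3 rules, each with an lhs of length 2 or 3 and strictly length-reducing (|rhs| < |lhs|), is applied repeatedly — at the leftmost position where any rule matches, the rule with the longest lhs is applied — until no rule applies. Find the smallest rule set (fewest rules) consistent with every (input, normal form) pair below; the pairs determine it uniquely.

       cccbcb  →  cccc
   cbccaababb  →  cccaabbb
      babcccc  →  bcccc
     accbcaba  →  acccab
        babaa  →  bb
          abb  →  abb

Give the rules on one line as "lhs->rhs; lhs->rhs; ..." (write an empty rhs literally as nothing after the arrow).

ba->b; bbc->bc; cb->c

  | cccbcb => ccccb => cccc
  | cbccaababb => cccaababb => cccaabbb
  | babcccc => bbcccc => bcccc
  | accbcaba => acccaba => acccab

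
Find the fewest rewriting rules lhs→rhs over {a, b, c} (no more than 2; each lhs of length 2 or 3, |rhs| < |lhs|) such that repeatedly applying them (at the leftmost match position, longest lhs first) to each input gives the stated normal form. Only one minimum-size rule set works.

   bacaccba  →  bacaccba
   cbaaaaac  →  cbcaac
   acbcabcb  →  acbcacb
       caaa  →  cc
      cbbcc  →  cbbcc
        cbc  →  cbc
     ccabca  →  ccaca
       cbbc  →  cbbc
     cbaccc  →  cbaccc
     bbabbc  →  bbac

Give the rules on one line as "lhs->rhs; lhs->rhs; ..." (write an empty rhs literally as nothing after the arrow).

aaa->c; ab->a

  | bacaccba
  | cbaaaaac => cbcaac
  | acbcabcb => acbcacb
  | caaa => cc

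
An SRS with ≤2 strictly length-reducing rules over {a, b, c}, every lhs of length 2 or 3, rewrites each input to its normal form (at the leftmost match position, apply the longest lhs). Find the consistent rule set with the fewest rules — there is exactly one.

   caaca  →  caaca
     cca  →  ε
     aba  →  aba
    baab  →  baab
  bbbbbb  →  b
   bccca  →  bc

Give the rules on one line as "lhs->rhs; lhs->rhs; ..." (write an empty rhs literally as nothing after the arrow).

bb->b; cca->

  | caaca
  | cca => ε
  | aba
  | baab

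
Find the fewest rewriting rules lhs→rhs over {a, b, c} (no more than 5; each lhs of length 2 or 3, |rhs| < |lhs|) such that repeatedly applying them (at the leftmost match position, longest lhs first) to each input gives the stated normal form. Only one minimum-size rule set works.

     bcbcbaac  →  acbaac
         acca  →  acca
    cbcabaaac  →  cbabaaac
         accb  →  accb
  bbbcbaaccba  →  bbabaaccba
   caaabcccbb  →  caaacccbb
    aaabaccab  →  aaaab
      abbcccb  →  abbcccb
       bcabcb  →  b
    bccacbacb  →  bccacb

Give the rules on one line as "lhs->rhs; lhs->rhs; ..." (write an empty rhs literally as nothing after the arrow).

  | bcbcbaac => abcbaac => acbaac
  | acca
  | cbcabaaac => cbabaaac
  | accb

abc->ac; bac->; bcb->ab; cab->ab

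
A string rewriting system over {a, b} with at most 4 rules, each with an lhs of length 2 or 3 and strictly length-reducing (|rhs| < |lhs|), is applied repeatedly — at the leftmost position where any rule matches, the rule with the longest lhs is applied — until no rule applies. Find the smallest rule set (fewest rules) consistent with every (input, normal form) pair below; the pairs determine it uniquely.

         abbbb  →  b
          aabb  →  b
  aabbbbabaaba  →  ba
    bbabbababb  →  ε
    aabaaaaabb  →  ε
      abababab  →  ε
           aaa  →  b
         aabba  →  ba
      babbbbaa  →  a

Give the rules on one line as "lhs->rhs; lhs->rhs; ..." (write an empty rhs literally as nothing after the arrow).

  | abbbb => bbb => b
  | aabb => abb => b
  | aabbbbabaaba => abbbbabaaba => bbbabaaba => babaaba => baaba => baba => ba
  | bbabbababb => abbababb => bababb => babb => bb => ε

aa->a; aaa->b; ab->; bb->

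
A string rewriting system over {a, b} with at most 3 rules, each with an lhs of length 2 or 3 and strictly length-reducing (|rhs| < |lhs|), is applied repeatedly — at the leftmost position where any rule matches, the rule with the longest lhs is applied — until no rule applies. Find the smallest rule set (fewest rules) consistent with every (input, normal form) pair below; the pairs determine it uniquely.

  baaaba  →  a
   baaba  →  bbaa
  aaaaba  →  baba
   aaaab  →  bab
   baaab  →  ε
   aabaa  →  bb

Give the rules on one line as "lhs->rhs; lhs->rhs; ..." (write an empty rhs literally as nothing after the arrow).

  | baaaba => bbba => a
  | baaba => bbaa
  | aaaaba => baba
  | aaaab => bab

aaa->b; aab->ba; bbb->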